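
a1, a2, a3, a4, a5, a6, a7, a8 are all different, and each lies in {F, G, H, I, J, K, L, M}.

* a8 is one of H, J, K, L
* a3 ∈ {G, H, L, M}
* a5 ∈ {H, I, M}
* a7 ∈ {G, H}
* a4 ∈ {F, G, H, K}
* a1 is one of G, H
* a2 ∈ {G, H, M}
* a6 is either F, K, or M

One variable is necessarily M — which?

The 8 variables draw from only 8 values {F, G, H, I, J, K, L, M}, so each is used; only a5 can be I, hence a5 = I.
Among the 7 still-open variables, J fits only a8 (and all 7 values in {F, G, H, J, K, L, M} must be used), so a8 = J.
The 6 still-open variables together cover exactly {F, G, H, K, L, M} — 6 values for 6 variables — and L appears only in a3's list, so a3 = L.
a1 and a7 between them cover only {G, H} — a naked pair. Remove those values from a2, a4.
So M goes to a2.

a2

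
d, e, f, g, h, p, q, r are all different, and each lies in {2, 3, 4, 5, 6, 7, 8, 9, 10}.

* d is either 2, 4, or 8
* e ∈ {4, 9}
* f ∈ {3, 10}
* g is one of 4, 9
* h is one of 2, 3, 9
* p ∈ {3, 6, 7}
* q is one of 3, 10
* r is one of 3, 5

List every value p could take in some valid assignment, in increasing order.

6, 7

e and g between them cover only {4, 9} — a naked pair. Remove those values from d, h.
f and q between them cover only {3, 10} — a naked pair. Remove those values from h, p, r.
h has just one choice, so h = 2. Eliminate 2 elsewhere: d.
r's domain is down to {5}, so r = 5.
d's domain is down to {8}, so d = 8.
No further eliminations apply; p can still be any of 6, 7.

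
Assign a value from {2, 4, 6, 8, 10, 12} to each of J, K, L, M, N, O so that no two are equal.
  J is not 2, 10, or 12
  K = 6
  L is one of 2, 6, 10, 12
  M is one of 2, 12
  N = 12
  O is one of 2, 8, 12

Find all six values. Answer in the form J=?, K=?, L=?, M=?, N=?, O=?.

K must be 6 (only option left). Remove 6 from J, L.
N must be 12 (only option left). Remove 12 from L, M, O.
That leaves M = 2. Eliminate 2 elsewhere: L, O.
That leaves O = 8. Remove 8 from J.
J's domain is down to {4}, so J = 4.
That leaves L = 10.

J=4, K=6, L=10, M=2, N=12, O=8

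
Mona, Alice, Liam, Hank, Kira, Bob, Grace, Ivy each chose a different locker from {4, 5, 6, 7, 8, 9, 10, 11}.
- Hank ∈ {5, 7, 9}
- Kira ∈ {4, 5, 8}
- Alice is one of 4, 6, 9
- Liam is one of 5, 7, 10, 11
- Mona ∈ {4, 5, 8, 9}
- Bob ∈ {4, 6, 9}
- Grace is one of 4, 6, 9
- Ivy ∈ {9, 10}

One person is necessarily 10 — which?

Ivy

Among the 8 variables, 11 fits only Liam (and all 8 values in {4, 5, 6, 7, 8, 9, 10, 11} must be used), so Liam = 11.
The 7 still-open variables together cover exactly {4, 5, 6, 7, 8, 9, 10} — 7 values for 7 variables — and 7 appears only in Hank's list, so Hank = 7.
The 6 still-open variables together cover exactly {4, 5, 6, 8, 9, 10} — 6 values for 6 variables — and 10 appears only in Ivy's list, so Ivy = 10.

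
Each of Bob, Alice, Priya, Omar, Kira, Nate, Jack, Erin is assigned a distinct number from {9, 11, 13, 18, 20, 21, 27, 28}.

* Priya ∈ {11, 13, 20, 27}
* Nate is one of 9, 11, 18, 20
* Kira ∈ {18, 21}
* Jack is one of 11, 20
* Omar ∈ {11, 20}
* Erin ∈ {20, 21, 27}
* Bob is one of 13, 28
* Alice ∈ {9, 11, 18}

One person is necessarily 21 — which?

Kira

Among the 8 variables, 28 fits only Bob (and all 8 values in {9, 11, 13, 18, 20, 21, 27, 28} must be used), so Bob = 28.
The 7 still-open variables together cover exactly {9, 11, 13, 18, 20, 21, 27} — 7 values for 7 variables — and 13 appears only in Priya's list, so Priya = 13.
Among the 6 still-open variables, 27 fits only Erin (and all 6 values in {9, 11, 18, 20, 21, 27} must be used), so Erin = 27.
The 5 still-open variables draw from only 5 values {9, 11, 18, 20, 21}, so each is used; only Kira can be 21, hence Kira = 21.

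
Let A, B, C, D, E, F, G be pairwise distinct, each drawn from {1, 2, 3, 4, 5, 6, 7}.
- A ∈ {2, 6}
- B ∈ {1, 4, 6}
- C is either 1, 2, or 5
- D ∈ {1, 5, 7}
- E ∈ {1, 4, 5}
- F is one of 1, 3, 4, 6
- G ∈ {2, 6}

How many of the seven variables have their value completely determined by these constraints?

The 7 variables draw from only 7 values {1, 2, 3, 4, 5, 6, 7}, so each is used; only F can be 3, hence F = 3.
Among the 6 still-open variables, 7 fits only D (and all 6 values in {1, 2, 4, 5, 6, 7} must be used), so D = 7.
A and G between them cover only {2, 6} — a naked pair. Remove those values from B, C.
Determined: D=7, F=3. The other variables each still have more than one consistent value. That makes 2.

2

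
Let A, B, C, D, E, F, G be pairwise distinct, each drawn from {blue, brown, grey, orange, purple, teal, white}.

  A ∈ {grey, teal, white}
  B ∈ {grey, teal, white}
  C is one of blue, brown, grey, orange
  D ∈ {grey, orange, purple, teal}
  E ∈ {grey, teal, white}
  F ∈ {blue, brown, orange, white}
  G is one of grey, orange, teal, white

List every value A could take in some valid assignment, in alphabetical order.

grey, teal, white

The 7 variables draw from only 7 values {blue, brown, grey, orange, purple, teal, white}, so each is used; only D can be purple, hence D = purple.
A, B, E share exactly the 3 values {grey, teal, white}; by pigeonhole those values go to them, so strike grey, teal, white from C, F, G.
G's domain is down to {orange}, so G = orange. Strike orange from C, F.
No further eliminations apply; A can still be any of grey, teal, white.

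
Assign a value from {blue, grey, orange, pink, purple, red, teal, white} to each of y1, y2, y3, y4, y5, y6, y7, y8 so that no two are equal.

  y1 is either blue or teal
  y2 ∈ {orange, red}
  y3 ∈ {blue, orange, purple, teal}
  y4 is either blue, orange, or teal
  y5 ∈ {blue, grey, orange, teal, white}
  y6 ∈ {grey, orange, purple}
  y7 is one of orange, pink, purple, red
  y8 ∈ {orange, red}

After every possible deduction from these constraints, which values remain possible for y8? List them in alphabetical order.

The 8 variables together cover exactly {blue, grey, orange, pink, purple, red, teal, white} — 8 values for 8 variables — and pink appears only in y7's list, so y7 = pink.
Among the 7 still-open variables, white fits only y5 (and all 7 values in {blue, grey, orange, purple, red, teal, white} must be used), so y5 = white.
Among the 6 still-open variables, grey fits only y6 (and all 6 values in {blue, grey, orange, purple, red, teal} must be used), so y6 = grey.
Among the 5 still-open variables, purple fits only y3 (and all 5 values in {blue, orange, purple, red, teal} must be used), so y3 = purple.
The 2 variables y2 and y8 are confined to {orange, red}, which locks those values in; drop them from y4.
No further eliminations apply; y8 can still be any of orange, red.

orange, red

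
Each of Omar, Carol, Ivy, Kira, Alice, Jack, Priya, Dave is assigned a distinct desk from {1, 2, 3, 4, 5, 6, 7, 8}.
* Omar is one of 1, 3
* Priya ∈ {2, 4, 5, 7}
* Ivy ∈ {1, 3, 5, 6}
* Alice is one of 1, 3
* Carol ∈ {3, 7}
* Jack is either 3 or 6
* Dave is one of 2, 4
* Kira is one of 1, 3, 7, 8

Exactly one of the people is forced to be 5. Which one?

Ivy

The 8 variables together cover exactly {1, 2, 3, 4, 5, 6, 7, 8} — 8 values for 8 variables — and 8 appears only in Kira's list, so Kira = 8.
Omar and Alice share exactly the 2 values {1, 3}; by pigeonhole those values go to them, so strike 1, 3 from Carol, Ivy, Jack.
Carol's domain is down to {7}, so Carol = 7. Strike 7 from Priya.
That leaves Jack = 6. Remove 6 from Ivy.
So 5 goes to Ivy.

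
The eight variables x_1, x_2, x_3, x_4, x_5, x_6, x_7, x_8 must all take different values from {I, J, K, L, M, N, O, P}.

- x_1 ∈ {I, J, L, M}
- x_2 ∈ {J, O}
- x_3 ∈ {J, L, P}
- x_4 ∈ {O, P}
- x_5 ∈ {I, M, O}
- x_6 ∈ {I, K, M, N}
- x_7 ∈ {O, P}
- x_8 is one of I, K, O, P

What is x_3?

The 8 variables draw from only 8 values {I, J, K, L, M, N, O, P}, so each is used; only x_6 can be N, hence x_6 = N.
The 7 still-open variables draw from only 7 values {I, J, K, L, M, O, P}, so each is used; only x_8 can be K, hence x_8 = K.
x_4 and x_7 share exactly the 2 values {O, P}; by pigeonhole those values go to them, so strike O, P from x_2, x_3, x_5.
x_2 must be J (only option left). Eliminate J elsewhere: x_1, x_3.
So x_3 = L.

L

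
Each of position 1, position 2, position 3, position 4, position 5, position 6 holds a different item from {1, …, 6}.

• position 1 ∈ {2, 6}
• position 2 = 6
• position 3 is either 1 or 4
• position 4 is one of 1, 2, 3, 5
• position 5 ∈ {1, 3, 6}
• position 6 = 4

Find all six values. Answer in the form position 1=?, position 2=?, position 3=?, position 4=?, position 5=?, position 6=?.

position 1=2, position 2=6, position 3=1, position 4=5, position 5=3, position 6=4

position 2 must be 6 (only option left). So position 1, position 5 can't be 6.
position 6's domain is down to {4}, so position 6 = 4. So position 3 can't be 4.
position 1 must be 2 (only option left). Eliminate 2 elsewhere: position 4.
position 3 has just one choice, so position 3 = 1. Eliminate 1 elsewhere: position 4, position 5.
That leaves position 5 = 3. Remove 3 from position 4.
position 4 has just one choice, so position 4 = 5.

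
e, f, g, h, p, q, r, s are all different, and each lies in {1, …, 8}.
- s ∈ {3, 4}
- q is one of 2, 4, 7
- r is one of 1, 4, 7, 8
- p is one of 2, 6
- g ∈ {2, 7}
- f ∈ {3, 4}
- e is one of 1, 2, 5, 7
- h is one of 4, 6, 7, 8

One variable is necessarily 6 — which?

Among the 8 variables, 5 fits only e (and all 8 values in {1, 2, 3, 4, 5, 6, 7, 8} must be used), so e = 5.
Among the 7 still-open variables, 1 fits only r (and all 7 values in {1, 2, 3, 4, 6, 7, 8} must be used), so r = 1.
The 6 still-open variables together cover exactly {2, 3, 4, 6, 7, 8} — 6 values for 6 variables — and 8 appears only in h's list, so h = 8.
The 5 still-open variables together cover exactly {2, 3, 4, 6, 7} — 5 values for 5 variables — and 6 appears only in p's list, so p = 6.

p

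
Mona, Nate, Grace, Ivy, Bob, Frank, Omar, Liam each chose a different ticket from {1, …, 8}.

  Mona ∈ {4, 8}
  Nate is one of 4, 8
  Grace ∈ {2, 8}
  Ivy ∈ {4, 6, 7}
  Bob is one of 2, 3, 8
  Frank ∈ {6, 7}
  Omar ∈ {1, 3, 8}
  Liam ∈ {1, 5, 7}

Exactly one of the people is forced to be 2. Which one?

Grace

The 8 variables draw from only 8 values {1, 2, 3, 4, 5, 6, 7, 8}, so each is used; only Liam can be 5, hence Liam = 5.
Among the 7 still-open variables, 1 fits only Omar (and all 7 values in {1, 2, 3, 4, 6, 7, 8} must be used), so Omar = 1.
The 6 still-open variables together cover exactly {2, 3, 4, 6, 7, 8} — 6 values for 6 variables — and 3 appears only in Bob's list, so Bob = 3.
The 5 still-open variables draw from only 5 values {2, 4, 6, 7, 8}, so each is used; only Grace can be 2, hence Grace = 2.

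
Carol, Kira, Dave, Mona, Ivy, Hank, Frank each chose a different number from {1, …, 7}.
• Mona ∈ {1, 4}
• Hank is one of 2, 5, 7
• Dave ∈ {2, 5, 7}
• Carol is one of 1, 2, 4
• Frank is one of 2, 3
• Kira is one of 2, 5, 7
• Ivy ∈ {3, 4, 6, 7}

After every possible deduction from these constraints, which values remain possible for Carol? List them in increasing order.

Among the 7 variables, 6 fits only Ivy (and all 7 values in {1, 2, 3, 4, 5, 6, 7} must be used), so Ivy = 6.
The 6 still-open variables draw from only 6 values {1, 2, 3, 4, 5, 7}, so each is used; only Frank can be 3, hence Frank = 3.
Kira, Dave, Hank between them cover only {2, 5, 7} — a naked triple. Remove those values from Carol.
No further eliminations apply; Carol can still be any of 1, 4.

1, 4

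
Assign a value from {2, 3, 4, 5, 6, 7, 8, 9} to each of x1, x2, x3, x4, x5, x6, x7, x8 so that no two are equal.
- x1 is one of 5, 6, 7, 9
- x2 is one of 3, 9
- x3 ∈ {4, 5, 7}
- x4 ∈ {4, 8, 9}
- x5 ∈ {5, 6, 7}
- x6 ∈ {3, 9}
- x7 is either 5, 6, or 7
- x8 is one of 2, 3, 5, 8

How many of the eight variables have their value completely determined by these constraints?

Among the 8 variables, 2 fits only x8 (and all 8 values in {2, 3, 4, 5, 6, 7, 8, 9} must be used), so x8 = 2.
The 7 still-open variables draw from only 7 values {3, 4, 5, 6, 7, 8, 9}, so each is used; only x4 can be 8, hence x4 = 8.
Among the 6 still-open variables, 4 fits only x3 (and all 6 values in {3, 4, 5, 6, 7, 9} must be used), so x3 = 4.
x2 and x6 between them cover only {3, 9} — a naked pair. Remove those values from x1.
Determined: x3=4, x4=8, x8=2. The other variables each still have more than one consistent value. That makes 3.

3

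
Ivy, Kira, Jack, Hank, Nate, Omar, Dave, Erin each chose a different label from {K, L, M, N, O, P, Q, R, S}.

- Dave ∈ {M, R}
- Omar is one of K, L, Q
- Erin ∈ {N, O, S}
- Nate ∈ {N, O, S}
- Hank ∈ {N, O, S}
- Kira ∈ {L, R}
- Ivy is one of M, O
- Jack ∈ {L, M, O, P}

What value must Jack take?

Hank, Nate, Erin share exactly the 3 values {N, O, S}; by pigeonhole those values go to them, so strike N, O, S from Ivy, Jack.
Ivy's domain is down to {M}, so Ivy = M. Remove M from Jack, Dave.
Dave has just one choice, so Dave = R. Remove R from Kira.
Kira has just one choice, so Kira = L. Remove L from Jack, Omar.
So Jack = P.

P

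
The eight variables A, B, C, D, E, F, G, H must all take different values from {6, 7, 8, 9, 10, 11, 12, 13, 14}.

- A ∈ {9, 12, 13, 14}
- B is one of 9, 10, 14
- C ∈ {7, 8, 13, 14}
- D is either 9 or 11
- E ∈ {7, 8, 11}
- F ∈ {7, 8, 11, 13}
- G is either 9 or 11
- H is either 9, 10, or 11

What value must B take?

Among the 8 variables, 12 fits only A (and all 8 values in {7, 8, 9, 10, 11, 12, 13, 14} must be used), so A = 12.
D and G between them cover only {9, 11} — a naked pair. Remove those values from B, E, F, H.
That leaves H = 10. Strike 10 from B.
So B = 14.

14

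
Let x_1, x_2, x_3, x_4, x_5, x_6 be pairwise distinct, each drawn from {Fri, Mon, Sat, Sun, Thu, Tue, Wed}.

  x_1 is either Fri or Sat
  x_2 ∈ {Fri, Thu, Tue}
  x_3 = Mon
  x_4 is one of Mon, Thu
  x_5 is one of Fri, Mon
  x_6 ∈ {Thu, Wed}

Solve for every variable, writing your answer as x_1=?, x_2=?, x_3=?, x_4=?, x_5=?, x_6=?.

x_1=Sat, x_2=Tue, x_3=Mon, x_4=Thu, x_5=Fri, x_6=Wed

x_3's domain is down to {Mon}, so x_3 = Mon. So x_4, x_5 can't be Mon.
x_4's domain is down to {Thu}, so x_4 = Thu. So x_2, x_6 can't be Thu.
x_5 has just one choice, so x_5 = Fri. Eliminate Fri elsewhere: x_1, x_2.
x_6's domain is down to {Wed}, so x_6 = Wed.
x_1 has just one choice, so x_1 = Sat.
That leaves x_2 = Tue.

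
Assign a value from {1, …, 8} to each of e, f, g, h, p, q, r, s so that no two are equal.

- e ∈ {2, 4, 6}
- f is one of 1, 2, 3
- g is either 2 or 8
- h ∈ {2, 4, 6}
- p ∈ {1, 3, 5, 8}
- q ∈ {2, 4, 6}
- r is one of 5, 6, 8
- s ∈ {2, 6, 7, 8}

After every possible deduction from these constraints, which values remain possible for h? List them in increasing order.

The 8 variables draw from only 8 values {1, 2, 3, 4, 5, 6, 7, 8}, so each is used; only s can be 7, hence s = 7.
The 3 variables e, h, q are confined to {2, 4, 6}, which locks those values in; drop them from f, g, r.
That leaves g = 8. Strike 8 from p, r.
That leaves r = 5. Eliminate 5 elsewhere: p.
No further eliminations apply; h can still be any of 2, 4, 6.

2, 4, 6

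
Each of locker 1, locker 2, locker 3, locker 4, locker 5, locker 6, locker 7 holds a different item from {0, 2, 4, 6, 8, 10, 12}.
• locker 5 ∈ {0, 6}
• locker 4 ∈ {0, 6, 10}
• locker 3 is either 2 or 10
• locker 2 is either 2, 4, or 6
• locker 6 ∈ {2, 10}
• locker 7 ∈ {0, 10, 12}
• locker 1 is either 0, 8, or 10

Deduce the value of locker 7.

12

Among the 7 variables, 4 fits only locker 2 (and all 7 values in {0, 2, 4, 6, 8, 10, 12} must be used), so locker 2 = 4.
The 6 still-open variables together cover exactly {0, 2, 6, 8, 10, 12} — 6 values for 6 variables — and 8 appears only in locker 1's list, so locker 1 = 8.
Among the 5 still-open variables, 12 fits only locker 7 (and all 5 values in {0, 2, 6, 10, 12} must be used), so locker 7 = 12.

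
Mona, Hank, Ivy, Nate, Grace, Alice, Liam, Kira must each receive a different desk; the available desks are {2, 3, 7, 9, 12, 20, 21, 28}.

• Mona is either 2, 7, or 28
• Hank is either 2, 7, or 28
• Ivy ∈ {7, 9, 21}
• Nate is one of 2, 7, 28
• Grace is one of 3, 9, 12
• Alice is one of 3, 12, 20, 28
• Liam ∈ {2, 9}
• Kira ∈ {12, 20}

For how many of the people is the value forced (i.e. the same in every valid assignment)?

2

The 8 variables draw from only 8 values {2, 3, 7, 9, 12, 20, 21, 28}, so each is used; only Ivy can be 21, hence Ivy = 21.
Mona, Hank, Nate share exactly the 3 values {2, 7, 28}; by pigeonhole those values go to them, so strike 2, 7, 28 from Alice, Liam.
That leaves Liam = 9. Remove 9 from Grace.
Determined: Ivy=21, Liam=9. The other people each still have more than one consistent value. That makes 2.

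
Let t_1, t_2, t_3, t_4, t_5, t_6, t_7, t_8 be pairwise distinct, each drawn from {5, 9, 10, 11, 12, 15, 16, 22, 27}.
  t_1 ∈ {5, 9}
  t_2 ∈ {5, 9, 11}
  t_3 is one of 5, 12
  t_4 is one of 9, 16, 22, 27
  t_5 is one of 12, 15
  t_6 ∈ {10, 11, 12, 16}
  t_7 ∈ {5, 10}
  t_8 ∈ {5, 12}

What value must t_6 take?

16

t_3 and t_8 share exactly the 2 values {5, 12}; by pigeonhole those values go to them, so strike 5, 12 from t_1, t_2, t_5, t_6, t_7.
t_1 must be 9 (only option left). Eliminate 9 elsewhere: t_2, t_4.
That leaves t_2 = 11. Remove 11 from t_6.
t_5's domain is down to {15}, so t_5 = 15.
t_7 must be 10 (only option left). Eliminate 10 elsewhere: t_6.
So t_6 = 16.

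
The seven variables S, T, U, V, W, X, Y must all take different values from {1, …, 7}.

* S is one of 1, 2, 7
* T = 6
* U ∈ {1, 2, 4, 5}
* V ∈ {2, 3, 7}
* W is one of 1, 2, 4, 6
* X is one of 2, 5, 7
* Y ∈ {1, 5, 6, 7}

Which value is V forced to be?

T's domain is down to {6}, so T = 6. So W, Y can't be 6.
Among the 6 still-open variables, 3 fits only V (and all 6 values in {1, 2, 3, 4, 5, 7} must be used), so V = 3.

3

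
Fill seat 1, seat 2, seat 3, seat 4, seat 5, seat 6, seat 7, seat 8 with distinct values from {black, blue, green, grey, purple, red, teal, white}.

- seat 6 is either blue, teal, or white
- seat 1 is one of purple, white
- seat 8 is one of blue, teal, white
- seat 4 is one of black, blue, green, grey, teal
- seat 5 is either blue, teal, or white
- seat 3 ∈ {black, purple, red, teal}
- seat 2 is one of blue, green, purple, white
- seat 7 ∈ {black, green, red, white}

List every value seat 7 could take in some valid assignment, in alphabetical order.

black, red

The 8 variables draw from only 8 values {black, blue, green, grey, purple, red, teal, white}, so each is used; only seat 4 can be grey, hence seat 4 = grey.
seat 5, seat 6, seat 8 between them cover only {blue, teal, white} — a naked triple. Remove those values from seat 1, seat 2, seat 3, seat 7.
seat 1 has just one choice, so seat 1 = purple. Eliminate purple elsewhere: seat 2, seat 3.
seat 2's domain is down to {green}, so seat 2 = green. So seat 7 can't be green.
No further eliminations apply; seat 7 can still be any of black, red.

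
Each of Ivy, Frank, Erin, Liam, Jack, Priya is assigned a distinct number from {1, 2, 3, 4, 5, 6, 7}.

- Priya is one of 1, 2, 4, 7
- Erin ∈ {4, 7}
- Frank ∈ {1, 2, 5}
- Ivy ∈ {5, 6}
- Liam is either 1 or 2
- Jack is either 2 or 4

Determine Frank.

5

The 6 variables together cover exactly {1, 2, 4, 5, 6, 7} — 6 values for 6 variables — and 6 appears only in Ivy's list, so Ivy = 6.
Among the 5 still-open variables, 5 fits only Frank (and all 5 values in {1, 2, 4, 5, 7} must be used), so Frank = 5.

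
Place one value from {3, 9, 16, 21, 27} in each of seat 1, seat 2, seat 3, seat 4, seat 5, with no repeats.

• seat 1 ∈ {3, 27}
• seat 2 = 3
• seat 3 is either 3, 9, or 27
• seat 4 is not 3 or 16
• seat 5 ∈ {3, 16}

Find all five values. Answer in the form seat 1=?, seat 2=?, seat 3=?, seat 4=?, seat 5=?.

seat 1=27, seat 2=3, seat 3=9, seat 4=21, seat 5=16

seat 2's domain is down to {3}, so seat 2 = 3. Eliminate 3 elsewhere: seat 1, seat 3, seat 5.
seat 5 must be 16 (only option left).
That leaves seat 1 = 27. Strike 27 from seat 3, seat 4.
seat 3 has just one choice, so seat 3 = 9. So seat 4 can't be 9.
That leaves seat 4 = 21.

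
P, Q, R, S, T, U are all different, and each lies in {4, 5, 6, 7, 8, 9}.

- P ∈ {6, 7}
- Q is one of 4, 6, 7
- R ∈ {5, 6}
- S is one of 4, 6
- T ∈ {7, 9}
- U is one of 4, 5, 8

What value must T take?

9

The 6 variables together cover exactly {4, 5, 6, 7, 8, 9} — 6 values for 6 variables — and 8 appears only in U's list, so U = 8.
Among the 5 still-open variables, 5 fits only R (and all 5 values in {4, 5, 6, 7, 9} must be used), so R = 5.
Among the 4 still-open variables, 9 fits only T (and all 4 values in {4, 6, 7, 9} must be used), so T = 9.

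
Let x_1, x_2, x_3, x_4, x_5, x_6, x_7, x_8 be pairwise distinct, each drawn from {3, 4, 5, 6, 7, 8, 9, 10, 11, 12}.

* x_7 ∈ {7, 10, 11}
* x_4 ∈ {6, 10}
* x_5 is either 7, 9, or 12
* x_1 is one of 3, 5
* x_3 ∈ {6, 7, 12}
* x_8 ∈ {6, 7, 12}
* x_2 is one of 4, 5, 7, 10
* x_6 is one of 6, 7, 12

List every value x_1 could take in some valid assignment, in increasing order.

x_3, x_6, x_8 share exactly the 3 values {6, 7, 12}; by pigeonhole those values go to them, so strike 6, 7, 12 from x_2, x_4, x_5, x_7.
x_4 must be 10 (only option left). Eliminate 10 elsewhere: x_2, x_7.
That leaves x_5 = 9.
x_7 has just one choice, so x_7 = 11.
No further eliminations apply; x_1 can still be any of 3, 5.

3, 5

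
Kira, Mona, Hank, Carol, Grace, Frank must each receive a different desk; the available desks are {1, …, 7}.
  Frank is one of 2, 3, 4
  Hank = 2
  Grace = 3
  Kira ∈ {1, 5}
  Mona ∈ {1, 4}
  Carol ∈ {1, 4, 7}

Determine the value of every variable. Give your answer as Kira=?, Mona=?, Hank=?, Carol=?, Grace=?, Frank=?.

Kira=5, Mona=1, Hank=2, Carol=7, Grace=3, Frank=4

Hank has just one choice, so Hank = 2. So Frank can't be 2.
That leaves Grace = 3. So Frank can't be 3.
Frank's domain is down to {4}, so Frank = 4. Eliminate 4 elsewhere: Mona, Carol.
Mona has just one choice, so Mona = 1. So Kira, Carol can't be 1.
Carol has just one choice, so Carol = 7.
Kira must be 5 (only option left).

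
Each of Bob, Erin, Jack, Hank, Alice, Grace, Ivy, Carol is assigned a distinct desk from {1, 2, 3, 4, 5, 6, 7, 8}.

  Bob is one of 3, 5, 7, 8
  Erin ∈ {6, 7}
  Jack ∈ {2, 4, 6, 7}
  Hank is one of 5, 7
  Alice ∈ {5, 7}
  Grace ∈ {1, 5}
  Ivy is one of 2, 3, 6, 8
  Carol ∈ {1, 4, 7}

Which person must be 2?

The 2 variables Hank and Alice are confined to {5, 7}, which locks those values in; drop them from Bob, Erin, Jack, Grace, Carol.
That leaves Erin = 6. Strike 6 from Jack, Ivy.
Grace has just one choice, so Grace = 1. Remove 1 from Carol.
That leaves Carol = 4. So Jack can't be 4.
So 2 goes to Jack.

Jack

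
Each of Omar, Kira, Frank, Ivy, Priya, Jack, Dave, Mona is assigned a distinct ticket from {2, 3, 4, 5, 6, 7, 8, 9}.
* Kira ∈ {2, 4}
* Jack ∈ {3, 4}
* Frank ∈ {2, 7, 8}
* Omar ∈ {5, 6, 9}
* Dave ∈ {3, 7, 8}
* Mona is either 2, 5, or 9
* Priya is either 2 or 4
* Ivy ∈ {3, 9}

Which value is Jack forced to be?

3

Among the 8 variables, 6 fits only Omar (and all 8 values in {2, 3, 4, 5, 6, 7, 8, 9} must be used), so Omar = 6.
The 7 still-open variables together cover exactly {2, 3, 4, 5, 7, 8, 9} — 7 values for 7 variables — and 5 appears only in Mona's list, so Mona = 5.
The 6 still-open variables draw from only 6 values {2, 3, 4, 7, 8, 9}, so each is used; only Ivy can be 9, hence Ivy = 9.
The 2 variables Kira and Priya are confined to {2, 4}, which locks those values in; drop them from Frank, Jack.
So Jack = 3.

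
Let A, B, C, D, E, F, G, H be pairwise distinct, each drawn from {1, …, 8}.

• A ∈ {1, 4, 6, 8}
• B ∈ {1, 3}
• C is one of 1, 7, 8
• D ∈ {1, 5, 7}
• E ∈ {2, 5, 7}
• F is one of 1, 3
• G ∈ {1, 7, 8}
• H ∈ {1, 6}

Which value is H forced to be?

The 8 variables draw from only 8 values {1, 2, 3, 4, 5, 6, 7, 8}, so each is used; only E can be 2, hence E = 2.
The 7 still-open variables draw from only 7 values {1, 3, 4, 5, 6, 7, 8}, so each is used; only A can be 4, hence A = 4.
The 6 still-open variables draw from only 6 values {1, 3, 5, 6, 7, 8}, so each is used; only D can be 5, hence D = 5.
The 5 still-open variables together cover exactly {1, 3, 6, 7, 8} — 5 values for 5 variables — and 6 appears only in H's list, so H = 6.

6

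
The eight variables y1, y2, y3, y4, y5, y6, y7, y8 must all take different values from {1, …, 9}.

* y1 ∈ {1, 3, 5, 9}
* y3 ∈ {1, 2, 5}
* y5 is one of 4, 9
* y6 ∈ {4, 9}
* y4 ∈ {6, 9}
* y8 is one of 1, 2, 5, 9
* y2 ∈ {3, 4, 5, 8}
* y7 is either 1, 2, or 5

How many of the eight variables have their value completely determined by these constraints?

3

The 8 variables together cover exactly {1, 2, 3, 4, 5, 6, 8, 9} — 8 values for 8 variables — and 6 appears only in y4's list, so y4 = 6.
The 7 still-open variables together cover exactly {1, 2, 3, 4, 5, 8, 9} — 7 values for 7 variables — and 8 appears only in y2's list, so y2 = 8.
Among the 6 still-open variables, 3 fits only y1 (and all 6 values in {1, 2, 3, 4, 5, 9} must be used), so y1 = 3.
The 2 variables y5 and y6 are confined to {4, 9}, which locks those values in; drop them from y8.
Determined: y1=3, y2=8, y4=6. The other variables each still have more than one consistent value. That makes 3.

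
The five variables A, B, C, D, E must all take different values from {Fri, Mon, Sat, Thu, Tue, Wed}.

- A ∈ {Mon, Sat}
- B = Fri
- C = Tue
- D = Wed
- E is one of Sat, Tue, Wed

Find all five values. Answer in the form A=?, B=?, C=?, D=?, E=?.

B has just one choice, so B = Fri.
C has just one choice, so C = Tue. So E can't be Tue.
D has just one choice, so D = Wed. Strike Wed from E.
E has just one choice, so E = Sat. Remove Sat from A.
A has just one choice, so A = Mon.

A=Mon, B=Fri, C=Tue, D=Wed, E=Sat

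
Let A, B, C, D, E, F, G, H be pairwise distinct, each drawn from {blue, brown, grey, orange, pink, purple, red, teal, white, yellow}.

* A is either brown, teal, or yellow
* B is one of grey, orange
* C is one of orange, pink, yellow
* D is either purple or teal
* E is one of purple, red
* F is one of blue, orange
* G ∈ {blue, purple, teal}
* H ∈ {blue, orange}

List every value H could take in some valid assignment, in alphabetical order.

The 2 variables F and H are confined to {blue, orange}, which locks those values in; drop them from B, C, G.
That leaves B = grey.
D and G share exactly the 2 values {purple, teal}; by pigeonhole those values go to them, so strike purple, teal from A, E.
E must be red (only option left).
No further eliminations apply; H can still be any of blue, orange.

blue, orange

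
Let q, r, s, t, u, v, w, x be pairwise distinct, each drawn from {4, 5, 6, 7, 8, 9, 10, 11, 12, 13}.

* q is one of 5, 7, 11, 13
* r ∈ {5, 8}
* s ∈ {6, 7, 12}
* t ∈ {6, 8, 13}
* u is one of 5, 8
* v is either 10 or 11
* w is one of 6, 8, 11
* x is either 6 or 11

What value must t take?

13

Among the 8 variables, 10 fits only v (and all 8 values in {5, 6, 7, 8, 10, 11, 12, 13} must be used), so v = 10.
Among the 7 still-open variables, 12 fits only s (and all 7 values in {5, 6, 7, 8, 11, 12, 13} must be used), so s = 12.
The 6 still-open variables together cover exactly {5, 6, 7, 8, 11, 13} — 6 values for 6 variables — and 7 appears only in q's list, so q = 7.
The 5 still-open variables together cover exactly {5, 6, 8, 11, 13} — 5 values for 5 variables — and 13 appears only in t's list, so t = 13.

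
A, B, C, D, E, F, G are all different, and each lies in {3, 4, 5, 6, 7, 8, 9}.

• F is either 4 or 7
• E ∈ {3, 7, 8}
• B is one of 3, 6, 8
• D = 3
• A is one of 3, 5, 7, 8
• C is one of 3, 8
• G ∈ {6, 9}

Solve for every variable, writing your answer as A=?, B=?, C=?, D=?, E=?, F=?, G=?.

A=5, B=6, C=8, D=3, E=7, F=4, G=9

D's domain is down to {3}, so D = 3. Strike 3 from A, B, C, E.
C has just one choice, so C = 8. Remove 8 from A, B, E.
E has just one choice, so E = 7. Strike 7 from A, F.
F has just one choice, so F = 4.
A's domain is down to {5}, so A = 5.
B's domain is down to {6}, so B = 6. Remove 6 from G.
That leaves G = 9.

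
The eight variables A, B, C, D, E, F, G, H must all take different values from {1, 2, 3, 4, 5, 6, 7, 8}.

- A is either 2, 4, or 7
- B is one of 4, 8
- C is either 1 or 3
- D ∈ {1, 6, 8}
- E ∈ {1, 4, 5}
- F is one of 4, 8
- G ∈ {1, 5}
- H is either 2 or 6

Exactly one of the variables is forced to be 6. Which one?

D

The 8 variables draw from only 8 values {1, 2, 3, 4, 5, 6, 7, 8}, so each is used; only C can be 3, hence C = 3.
The 7 still-open variables together cover exactly {1, 2, 4, 5, 6, 7, 8} — 7 values for 7 variables — and 7 appears only in A's list, so A = 7.
Among the 6 still-open variables, 2 fits only H (and all 6 values in {1, 2, 4, 5, 6, 8} must be used), so H = 2.
The 5 still-open variables together cover exactly {1, 4, 5, 6, 8} — 5 values for 5 variables — and 6 appears only in D's list, so D = 6.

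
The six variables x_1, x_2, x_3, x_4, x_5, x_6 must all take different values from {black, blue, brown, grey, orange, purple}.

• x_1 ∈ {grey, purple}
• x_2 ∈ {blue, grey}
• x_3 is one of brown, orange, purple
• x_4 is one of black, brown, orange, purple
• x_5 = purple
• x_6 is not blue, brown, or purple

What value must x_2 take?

x_5 has just one choice, so x_5 = purple. Eliminate purple elsewhere: x_1, x_3, x_4.
x_1's domain is down to {grey}, so x_1 = grey. Eliminate grey elsewhere: x_2, x_6.
So x_2 = blue.

blue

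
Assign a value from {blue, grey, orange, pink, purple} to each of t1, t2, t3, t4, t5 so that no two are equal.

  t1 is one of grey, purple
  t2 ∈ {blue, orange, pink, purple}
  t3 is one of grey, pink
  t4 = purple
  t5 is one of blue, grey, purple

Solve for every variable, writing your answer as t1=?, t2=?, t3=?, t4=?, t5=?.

t1=grey, t2=orange, t3=pink, t4=purple, t5=blue

t4 has just one choice, so t4 = purple. So t1, t2, t5 can't be purple.
That leaves t1 = grey. So t3, t5 can't be grey.
t3 has just one choice, so t3 = pink. So t2 can't be pink.
t5 has just one choice, so t5 = blue. So t2 can't be blue.
t2 must be orange (only option left).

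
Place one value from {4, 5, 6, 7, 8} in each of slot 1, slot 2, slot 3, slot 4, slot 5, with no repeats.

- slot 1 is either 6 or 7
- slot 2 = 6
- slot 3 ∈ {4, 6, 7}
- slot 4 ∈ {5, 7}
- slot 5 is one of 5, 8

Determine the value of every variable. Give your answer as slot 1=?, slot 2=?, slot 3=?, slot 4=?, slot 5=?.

slot 1=7, slot 2=6, slot 3=4, slot 4=5, slot 5=8

slot 2's domain is down to {6}, so slot 2 = 6. Remove 6 from slot 1, slot 3.
slot 1 must be 7 (only option left). Eliminate 7 elsewhere: slot 3, slot 4.
slot 3's domain is down to {4}, so slot 3 = 4.
That leaves slot 4 = 5. So slot 5 can't be 5.
That leaves slot 5 = 8.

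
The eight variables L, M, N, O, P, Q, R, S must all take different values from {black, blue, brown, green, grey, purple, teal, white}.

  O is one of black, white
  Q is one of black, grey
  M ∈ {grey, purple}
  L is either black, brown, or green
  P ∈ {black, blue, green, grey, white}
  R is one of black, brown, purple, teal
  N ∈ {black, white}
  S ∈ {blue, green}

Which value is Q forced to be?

The 8 variables together cover exactly {black, blue, brown, green, grey, purple, teal, white} — 8 values for 8 variables — and teal appears only in R's list, so R = teal.
Among the 7 still-open variables, brown fits only L (and all 7 values in {black, blue, brown, green, grey, purple, white} must be used), so L = brown.
The 6 still-open variables together cover exactly {black, blue, green, grey, purple, white} — 6 values for 6 variables — and purple appears only in M's list, so M = purple.
N and O share exactly the 2 values {black, white}; by pigeonhole those values go to them, so strike black, white from P, Q.
So Q = grey.

grey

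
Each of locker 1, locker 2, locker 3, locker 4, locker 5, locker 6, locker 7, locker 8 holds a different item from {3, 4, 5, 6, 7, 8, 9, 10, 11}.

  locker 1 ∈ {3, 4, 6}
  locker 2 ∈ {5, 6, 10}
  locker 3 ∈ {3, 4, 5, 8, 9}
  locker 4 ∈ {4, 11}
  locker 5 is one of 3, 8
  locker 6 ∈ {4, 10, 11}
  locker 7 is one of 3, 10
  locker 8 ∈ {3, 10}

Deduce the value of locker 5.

8

The 8 variables draw from only 8 values {3, 4, 5, 6, 8, 9, 10, 11}, so each is used; only locker 3 can be 9, hence locker 3 = 9.
Among the 7 still-open variables, 5 fits only locker 2 (and all 7 values in {3, 4, 5, 6, 8, 10, 11} must be used), so locker 2 = 5.
The 6 still-open variables together cover exactly {3, 4, 6, 8, 10, 11} — 6 values for 6 variables — and 6 appears only in locker 1's list, so locker 1 = 6.
The 5 still-open variables draw from only 5 values {3, 4, 8, 10, 11}, so each is used; only locker 5 can be 8, hence locker 5 = 8.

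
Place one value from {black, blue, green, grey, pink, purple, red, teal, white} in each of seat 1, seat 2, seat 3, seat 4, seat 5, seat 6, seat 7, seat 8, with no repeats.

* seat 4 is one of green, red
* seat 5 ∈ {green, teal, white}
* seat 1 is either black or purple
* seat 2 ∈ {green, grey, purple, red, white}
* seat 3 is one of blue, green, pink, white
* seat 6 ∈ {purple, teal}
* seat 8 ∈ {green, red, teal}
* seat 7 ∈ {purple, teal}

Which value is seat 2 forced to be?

grey

seat 6 and seat 7 between them cover only {purple, teal} — a naked pair. Remove those values from seat 1, seat 2, seat 5, seat 8.
seat 1's domain is down to {black}, so seat 1 = black.
seat 4 and seat 8 share exactly the 2 values {green, red}; by pigeonhole those values go to them, so strike green, red from seat 2, seat 3, seat 5.
seat 5 must be white (only option left). Eliminate white elsewhere: seat 2, seat 3.
So seat 2 = grey.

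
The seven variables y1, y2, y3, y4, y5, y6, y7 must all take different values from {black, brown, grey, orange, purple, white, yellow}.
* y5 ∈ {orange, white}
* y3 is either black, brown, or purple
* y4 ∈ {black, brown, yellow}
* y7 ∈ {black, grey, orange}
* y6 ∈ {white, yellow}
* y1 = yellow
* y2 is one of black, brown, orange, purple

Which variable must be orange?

y1 must be yellow (only option left). So y4, y6 can't be yellow.
y6's domain is down to {white}, so y6 = white. Remove white from y5.
So orange goes to y5.

y5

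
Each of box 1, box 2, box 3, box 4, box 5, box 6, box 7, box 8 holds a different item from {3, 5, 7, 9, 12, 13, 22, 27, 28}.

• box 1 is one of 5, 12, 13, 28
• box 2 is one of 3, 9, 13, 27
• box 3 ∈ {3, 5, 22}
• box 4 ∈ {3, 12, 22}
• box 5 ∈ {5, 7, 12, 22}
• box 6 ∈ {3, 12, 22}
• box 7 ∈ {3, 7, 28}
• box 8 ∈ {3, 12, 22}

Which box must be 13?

box 1

box 4, box 6, box 8 share exactly the 3 values {3, 12, 22}; by pigeonhole those values go to them, so strike 3, 12, 22 from box 1, box 2, box 3, box 5, box 7.
box 3's domain is down to {5}, so box 3 = 5. Eliminate 5 elsewhere: box 1, box 5.
box 5 must be 7 (only option left). So box 7 can't be 7.
That leaves box 7 = 28. Remove 28 from box 1.
So 13 goes to box 1.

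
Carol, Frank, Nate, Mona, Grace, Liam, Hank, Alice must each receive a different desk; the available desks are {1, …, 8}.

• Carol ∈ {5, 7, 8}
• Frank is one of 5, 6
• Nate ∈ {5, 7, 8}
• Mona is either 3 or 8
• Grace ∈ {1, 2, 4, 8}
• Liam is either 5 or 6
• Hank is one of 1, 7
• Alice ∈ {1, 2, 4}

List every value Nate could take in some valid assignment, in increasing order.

7, 8

The 8 variables together cover exactly {1, 2, 3, 4, 5, 6, 7, 8} — 8 values for 8 variables — and 3 appears only in Mona's list, so Mona = 3.
The 2 variables Frank and Liam are confined to {5, 6}, which locks those values in; drop them from Carol, Nate.
Carol and Nate share exactly the 2 values {7, 8}; by pigeonhole those values go to them, so strike 7, 8 from Grace, Hank.
Hank's domain is down to {1}, so Hank = 1. Remove 1 from Grace, Alice.
No further eliminations apply; Nate can still be any of 7, 8.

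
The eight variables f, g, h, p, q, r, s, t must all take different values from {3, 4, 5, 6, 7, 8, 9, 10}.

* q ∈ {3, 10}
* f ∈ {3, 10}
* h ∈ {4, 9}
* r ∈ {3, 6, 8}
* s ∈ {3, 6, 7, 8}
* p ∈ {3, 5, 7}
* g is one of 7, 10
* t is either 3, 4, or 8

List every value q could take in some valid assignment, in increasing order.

3, 10

Among the 8 variables, 5 fits only p (and all 8 values in {3, 4, 5, 6, 7, 8, 9, 10} must be used), so p = 5.
Among the 7 still-open variables, 9 fits only h (and all 7 values in {3, 4, 6, 7, 8, 9, 10} must be used), so h = 9.
The 6 still-open variables draw from only 6 values {3, 4, 6, 7, 8, 10}, so each is used; only t can be 4, hence t = 4.
The 2 variables f and q are confined to {3, 10}, which locks those values in; drop them from g, r, s.
g's domain is down to {7}, so g = 7. Remove 7 from s.
No further eliminations apply; q can still be any of 3, 10.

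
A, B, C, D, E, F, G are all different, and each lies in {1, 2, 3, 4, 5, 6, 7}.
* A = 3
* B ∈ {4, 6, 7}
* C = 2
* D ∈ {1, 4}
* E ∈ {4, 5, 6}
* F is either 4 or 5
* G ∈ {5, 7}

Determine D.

1

A must be 3 (only option left).
C must be 2 (only option left).
The 5 still-open variables draw from only 5 values {1, 4, 5, 6, 7}, so each is used; only D can be 1, hence D = 1.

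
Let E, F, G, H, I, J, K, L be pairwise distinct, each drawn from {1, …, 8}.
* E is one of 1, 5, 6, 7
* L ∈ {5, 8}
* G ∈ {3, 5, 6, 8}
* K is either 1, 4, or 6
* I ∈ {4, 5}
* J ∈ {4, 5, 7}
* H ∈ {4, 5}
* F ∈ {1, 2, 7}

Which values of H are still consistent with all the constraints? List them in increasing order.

Among the 8 variables, 2 fits only F (and all 8 values in {1, 2, 3, 4, 5, 6, 7, 8} must be used), so F = 2.
Among the 7 still-open variables, 3 fits only G (and all 7 values in {1, 3, 4, 5, 6, 7, 8} must be used), so G = 3.
The 6 still-open variables draw from only 6 values {1, 4, 5, 6, 7, 8}, so each is used; only L can be 8, hence L = 8.
The 2 variables H and I are confined to {4, 5}, which locks those values in; drop them from E, J, K.
J must be 7 (only option left). So E can't be 7.
No further eliminations apply; H can still be any of 4, 5.

4, 5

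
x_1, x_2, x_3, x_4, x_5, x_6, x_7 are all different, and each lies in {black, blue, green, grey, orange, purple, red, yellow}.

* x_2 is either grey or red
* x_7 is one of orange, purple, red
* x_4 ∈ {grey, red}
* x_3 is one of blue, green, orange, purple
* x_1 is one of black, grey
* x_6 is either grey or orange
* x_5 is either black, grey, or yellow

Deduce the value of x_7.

purple

x_2 and x_4 between them cover only {grey, red} — a naked pair. Remove those values from x_1, x_5, x_6, x_7.
That leaves x_1 = black. Eliminate black elsewhere: x_5.
That leaves x_5 = yellow.
x_6 has just one choice, so x_6 = orange. So x_3, x_7 can't be orange.
So x_7 = purple.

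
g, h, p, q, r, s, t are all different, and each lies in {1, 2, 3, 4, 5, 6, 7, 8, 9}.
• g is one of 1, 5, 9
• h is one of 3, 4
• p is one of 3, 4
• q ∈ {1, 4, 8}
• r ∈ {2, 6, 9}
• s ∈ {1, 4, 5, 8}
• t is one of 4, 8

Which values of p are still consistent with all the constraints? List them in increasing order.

The 2 variables h and p are confined to {3, 4}, which locks those values in; drop them from q, s, t.
t's domain is down to {8}, so t = 8. Eliminate 8 elsewhere: q, s.
That leaves q = 1. Eliminate 1 elsewhere: g, s.
s has just one choice, so s = 5. Remove 5 from g.
g's domain is down to {9}, so g = 9. So r can't be 9.
No further eliminations apply; p can still be any of 3, 4.

3, 4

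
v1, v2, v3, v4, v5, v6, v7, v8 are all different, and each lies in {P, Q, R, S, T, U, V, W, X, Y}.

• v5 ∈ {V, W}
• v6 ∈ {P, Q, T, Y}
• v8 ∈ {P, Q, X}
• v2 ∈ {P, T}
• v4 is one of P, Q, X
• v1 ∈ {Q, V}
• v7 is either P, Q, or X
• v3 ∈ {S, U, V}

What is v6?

Y

v4, v7, v8 between them cover only {P, Q, X} — a naked triple. Remove those values from v1, v2, v6.
That leaves v1 = V. Strike V from v3, v5.
That leaves v2 = T. Strike T from v6.
So v6 = Y.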